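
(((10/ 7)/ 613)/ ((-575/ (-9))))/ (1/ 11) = 198/ 493465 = 0.00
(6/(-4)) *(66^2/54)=-121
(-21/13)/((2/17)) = -357/26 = -13.73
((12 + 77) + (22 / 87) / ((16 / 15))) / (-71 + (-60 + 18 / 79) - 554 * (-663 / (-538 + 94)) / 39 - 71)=-181544607 / 453640156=-0.40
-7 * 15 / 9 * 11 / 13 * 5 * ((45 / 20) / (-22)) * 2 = 10.10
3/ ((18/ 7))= 1.17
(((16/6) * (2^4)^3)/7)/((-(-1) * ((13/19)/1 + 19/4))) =2490368/8673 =287.14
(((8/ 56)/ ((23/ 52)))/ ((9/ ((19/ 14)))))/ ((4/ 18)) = 247/ 1127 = 0.22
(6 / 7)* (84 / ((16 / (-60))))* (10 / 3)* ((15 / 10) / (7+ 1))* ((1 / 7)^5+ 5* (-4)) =226893825 / 67228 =3374.99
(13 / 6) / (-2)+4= 35 / 12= 2.92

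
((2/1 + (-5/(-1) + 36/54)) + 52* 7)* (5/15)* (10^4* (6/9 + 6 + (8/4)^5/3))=579800000/27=21474074.07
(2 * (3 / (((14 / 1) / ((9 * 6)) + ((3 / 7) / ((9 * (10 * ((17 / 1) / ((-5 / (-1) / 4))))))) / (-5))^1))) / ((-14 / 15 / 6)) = -4957200 / 33311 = -148.82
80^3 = 512000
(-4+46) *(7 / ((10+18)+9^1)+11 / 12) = 3437 / 74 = 46.45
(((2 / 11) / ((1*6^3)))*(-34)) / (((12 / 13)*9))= -0.00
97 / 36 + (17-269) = -8975 / 36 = -249.31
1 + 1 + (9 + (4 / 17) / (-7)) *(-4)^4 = 2297.39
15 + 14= 29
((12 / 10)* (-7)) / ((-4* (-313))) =-21 / 3130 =-0.01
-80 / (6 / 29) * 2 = -2320 / 3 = -773.33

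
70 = 70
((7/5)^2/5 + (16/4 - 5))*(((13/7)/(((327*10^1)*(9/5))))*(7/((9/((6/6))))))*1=-494/3310875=-0.00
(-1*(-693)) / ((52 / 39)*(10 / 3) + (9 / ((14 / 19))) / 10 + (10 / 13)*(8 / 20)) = 11351340 / 97847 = 116.01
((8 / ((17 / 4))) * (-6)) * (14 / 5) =-2688 / 85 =-31.62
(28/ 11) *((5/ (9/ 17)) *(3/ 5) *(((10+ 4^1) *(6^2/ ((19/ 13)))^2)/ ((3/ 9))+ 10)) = 4380446168/ 11913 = 367703.03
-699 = -699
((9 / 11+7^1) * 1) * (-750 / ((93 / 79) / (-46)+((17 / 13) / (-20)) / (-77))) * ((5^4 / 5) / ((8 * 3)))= 1234305.06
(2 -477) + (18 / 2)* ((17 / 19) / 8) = -72047 / 152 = -473.99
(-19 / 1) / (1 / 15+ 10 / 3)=-95 / 17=-5.59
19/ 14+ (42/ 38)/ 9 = 1181/ 798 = 1.48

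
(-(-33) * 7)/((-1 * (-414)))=77/138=0.56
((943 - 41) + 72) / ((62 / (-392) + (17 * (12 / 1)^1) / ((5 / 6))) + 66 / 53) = 50589560 / 12771377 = 3.96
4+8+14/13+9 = 22.08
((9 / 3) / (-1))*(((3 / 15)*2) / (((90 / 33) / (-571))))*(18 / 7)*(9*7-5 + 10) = 7687944 / 175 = 43931.11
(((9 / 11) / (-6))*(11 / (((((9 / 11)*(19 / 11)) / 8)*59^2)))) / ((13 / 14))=-6776 / 2579421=-0.00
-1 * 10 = -10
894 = 894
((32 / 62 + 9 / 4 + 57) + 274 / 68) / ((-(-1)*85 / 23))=3093063 / 179180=17.26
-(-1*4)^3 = 64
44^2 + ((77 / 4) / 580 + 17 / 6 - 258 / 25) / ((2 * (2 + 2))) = 538723019 / 278400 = 1935.07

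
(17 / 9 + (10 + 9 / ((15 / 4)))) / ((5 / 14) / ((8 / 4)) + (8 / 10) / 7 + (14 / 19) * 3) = 342076 / 59931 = 5.71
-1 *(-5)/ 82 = 5/ 82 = 0.06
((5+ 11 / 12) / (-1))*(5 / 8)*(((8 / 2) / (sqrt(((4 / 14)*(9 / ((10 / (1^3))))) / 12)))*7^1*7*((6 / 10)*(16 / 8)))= -3479*sqrt(105) / 6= -5941.52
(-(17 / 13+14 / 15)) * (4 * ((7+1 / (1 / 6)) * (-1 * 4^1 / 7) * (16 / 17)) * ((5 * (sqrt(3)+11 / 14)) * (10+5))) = 11834.77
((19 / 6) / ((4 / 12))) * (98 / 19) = 49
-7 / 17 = -0.41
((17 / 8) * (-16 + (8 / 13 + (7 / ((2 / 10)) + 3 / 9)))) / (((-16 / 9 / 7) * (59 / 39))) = -416619 / 3776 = -110.33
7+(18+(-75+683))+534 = 1167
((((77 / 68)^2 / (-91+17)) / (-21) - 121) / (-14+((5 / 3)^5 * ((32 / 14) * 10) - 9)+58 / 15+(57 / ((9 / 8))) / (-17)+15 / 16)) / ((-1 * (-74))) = -352132631235 / 58742147413564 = -0.01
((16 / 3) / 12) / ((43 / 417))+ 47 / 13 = 13291 / 1677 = 7.93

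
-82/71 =-1.15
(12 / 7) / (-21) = -4 / 49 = -0.08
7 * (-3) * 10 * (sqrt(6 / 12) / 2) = -105 * sqrt(2) / 2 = -74.25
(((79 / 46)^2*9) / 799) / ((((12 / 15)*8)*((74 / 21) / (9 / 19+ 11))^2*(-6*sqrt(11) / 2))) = -490497758415*sqrt(11) / 294114039632512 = -0.01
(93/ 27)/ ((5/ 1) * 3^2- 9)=0.10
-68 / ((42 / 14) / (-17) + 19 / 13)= -3757 / 71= -52.92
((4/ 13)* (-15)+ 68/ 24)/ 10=-139/ 780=-0.18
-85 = -85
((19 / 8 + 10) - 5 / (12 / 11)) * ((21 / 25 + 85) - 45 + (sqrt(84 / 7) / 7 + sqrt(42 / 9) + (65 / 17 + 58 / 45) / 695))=187 * sqrt(3) / 84 + 187 * sqrt(42) / 72 + 119446349 / 375300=338.96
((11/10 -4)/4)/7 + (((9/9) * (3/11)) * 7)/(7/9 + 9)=1553/16940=0.09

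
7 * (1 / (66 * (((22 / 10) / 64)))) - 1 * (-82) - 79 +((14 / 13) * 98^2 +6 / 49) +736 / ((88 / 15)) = 10474.43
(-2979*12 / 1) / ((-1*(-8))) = -8937 / 2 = -4468.50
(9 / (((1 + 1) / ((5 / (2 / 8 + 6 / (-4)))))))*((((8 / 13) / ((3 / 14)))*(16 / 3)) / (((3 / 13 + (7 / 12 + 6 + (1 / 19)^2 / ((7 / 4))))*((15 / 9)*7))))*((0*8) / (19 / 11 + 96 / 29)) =0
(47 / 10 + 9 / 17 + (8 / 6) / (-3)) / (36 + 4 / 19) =139099 / 1052640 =0.13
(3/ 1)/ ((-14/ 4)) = -6/ 7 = -0.86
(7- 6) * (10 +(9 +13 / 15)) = 298 / 15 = 19.87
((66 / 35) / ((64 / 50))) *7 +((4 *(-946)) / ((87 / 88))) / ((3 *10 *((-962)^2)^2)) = 11525897720352829 / 1117662809262480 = 10.31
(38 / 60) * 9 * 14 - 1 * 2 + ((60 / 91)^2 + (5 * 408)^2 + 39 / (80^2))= 220562288078479 / 52998400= 4161678.24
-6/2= -3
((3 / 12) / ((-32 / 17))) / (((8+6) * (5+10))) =-17 / 26880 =-0.00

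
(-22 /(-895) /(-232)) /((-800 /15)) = 33 /16611200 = 0.00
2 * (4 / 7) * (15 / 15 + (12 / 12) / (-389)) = 3104 / 2723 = 1.14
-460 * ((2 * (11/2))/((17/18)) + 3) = -114540/17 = -6737.65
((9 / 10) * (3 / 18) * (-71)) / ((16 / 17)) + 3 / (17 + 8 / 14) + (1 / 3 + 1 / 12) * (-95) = -1996663 / 39360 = -50.73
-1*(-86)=86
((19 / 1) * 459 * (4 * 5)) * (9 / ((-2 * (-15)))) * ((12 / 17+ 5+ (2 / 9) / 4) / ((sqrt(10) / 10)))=301473 * sqrt(10)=953341.33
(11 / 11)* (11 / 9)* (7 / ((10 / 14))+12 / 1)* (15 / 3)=1199 / 9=133.22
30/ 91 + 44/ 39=1.46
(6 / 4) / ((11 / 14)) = 21 / 11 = 1.91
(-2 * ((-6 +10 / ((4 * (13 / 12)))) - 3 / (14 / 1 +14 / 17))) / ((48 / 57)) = 80807 / 8736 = 9.25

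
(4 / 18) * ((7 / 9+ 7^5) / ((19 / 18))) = 605080 / 171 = 3538.48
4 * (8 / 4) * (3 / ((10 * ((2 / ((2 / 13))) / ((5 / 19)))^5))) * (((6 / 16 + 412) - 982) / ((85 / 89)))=-152089875 / 31258179684238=-0.00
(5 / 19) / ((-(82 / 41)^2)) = -5 / 76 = -0.07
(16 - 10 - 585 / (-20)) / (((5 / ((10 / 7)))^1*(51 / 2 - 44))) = -0.54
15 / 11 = 1.36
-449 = -449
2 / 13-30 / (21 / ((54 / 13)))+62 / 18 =-1913 / 819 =-2.34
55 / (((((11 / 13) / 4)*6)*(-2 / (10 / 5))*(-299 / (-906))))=-3020 / 23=-131.30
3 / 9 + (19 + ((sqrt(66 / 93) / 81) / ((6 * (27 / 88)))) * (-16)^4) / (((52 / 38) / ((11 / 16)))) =12329 / 1248 + 18833408 * sqrt(682) / 2644083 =195.89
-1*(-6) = 6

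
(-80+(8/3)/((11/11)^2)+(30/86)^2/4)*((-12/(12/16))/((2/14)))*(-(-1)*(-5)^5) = -150079737500/5547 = -27056019.02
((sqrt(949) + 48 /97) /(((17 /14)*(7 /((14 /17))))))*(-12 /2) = -18.20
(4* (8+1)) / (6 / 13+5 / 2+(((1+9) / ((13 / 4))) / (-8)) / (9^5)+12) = 4251528 / 1766927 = 2.41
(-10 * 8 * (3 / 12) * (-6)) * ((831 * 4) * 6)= 2393280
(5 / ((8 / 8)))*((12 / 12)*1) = 5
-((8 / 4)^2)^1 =-4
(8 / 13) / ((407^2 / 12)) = 96 / 2153437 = 0.00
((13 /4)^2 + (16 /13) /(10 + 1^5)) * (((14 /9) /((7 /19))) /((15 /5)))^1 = 154679 /10296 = 15.02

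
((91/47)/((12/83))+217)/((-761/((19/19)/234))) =-0.00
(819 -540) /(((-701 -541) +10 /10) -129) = -279 /1370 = -0.20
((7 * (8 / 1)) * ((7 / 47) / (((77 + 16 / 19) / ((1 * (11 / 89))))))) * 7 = 573496 / 6186657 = 0.09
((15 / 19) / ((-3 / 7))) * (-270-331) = 21035 / 19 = 1107.11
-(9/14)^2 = -81/196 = -0.41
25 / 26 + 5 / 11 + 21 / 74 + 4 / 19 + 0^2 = 192050 / 100529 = 1.91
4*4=16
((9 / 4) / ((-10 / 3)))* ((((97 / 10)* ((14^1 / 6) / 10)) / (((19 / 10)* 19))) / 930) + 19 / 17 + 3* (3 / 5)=2220259771 / 760988000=2.92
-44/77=-4/7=-0.57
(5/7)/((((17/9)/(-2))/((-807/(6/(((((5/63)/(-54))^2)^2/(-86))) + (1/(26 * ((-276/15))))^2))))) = -259727785200000/47060468974110273704333521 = -0.00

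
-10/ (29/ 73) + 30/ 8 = -2485/ 116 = -21.42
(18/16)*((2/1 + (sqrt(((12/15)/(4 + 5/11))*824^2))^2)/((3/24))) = 268878906/245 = 1097464.92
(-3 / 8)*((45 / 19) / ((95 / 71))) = -1917 / 2888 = -0.66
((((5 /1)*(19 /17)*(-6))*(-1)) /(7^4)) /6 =95 /40817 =0.00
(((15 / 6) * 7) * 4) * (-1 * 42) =-2940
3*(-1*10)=-30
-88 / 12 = -22 / 3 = -7.33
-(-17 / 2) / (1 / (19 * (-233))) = -75259 / 2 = -37629.50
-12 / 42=-0.29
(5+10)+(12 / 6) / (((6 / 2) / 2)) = 49 / 3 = 16.33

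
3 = 3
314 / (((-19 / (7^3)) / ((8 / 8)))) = -107702 / 19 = -5668.53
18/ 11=1.64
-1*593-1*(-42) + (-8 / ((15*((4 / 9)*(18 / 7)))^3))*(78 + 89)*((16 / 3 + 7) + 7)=-180185149 / 324000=-556.13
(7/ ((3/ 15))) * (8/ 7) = 40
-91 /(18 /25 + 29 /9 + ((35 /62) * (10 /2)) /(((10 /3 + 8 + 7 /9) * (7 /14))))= -20.64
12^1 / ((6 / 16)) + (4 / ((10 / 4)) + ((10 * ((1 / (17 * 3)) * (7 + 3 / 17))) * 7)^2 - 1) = 487183307 / 3758445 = 129.62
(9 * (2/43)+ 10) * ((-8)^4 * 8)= 14680064/43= 341396.84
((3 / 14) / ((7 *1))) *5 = 15 / 98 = 0.15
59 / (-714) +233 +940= 837463 / 714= 1172.92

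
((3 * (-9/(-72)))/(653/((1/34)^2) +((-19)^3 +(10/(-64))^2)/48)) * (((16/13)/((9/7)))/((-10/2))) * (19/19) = -229376/2411256142425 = -0.00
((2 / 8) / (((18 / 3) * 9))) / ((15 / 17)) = 17 / 3240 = 0.01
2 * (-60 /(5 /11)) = -264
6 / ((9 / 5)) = 10 / 3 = 3.33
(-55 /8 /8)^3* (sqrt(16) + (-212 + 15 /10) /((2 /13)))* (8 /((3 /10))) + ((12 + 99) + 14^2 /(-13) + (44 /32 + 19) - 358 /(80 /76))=97403380241 /4259840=22865.50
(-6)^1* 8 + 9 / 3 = -45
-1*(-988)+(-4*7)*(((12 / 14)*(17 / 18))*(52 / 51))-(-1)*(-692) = 2456 / 9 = 272.89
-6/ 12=-1/ 2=-0.50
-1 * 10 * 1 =-10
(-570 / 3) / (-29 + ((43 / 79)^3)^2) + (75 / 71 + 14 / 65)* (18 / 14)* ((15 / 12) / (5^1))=45287601727836029 / 6500887303836380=6.97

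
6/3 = 2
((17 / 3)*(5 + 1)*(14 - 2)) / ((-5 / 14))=-5712 / 5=-1142.40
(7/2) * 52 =182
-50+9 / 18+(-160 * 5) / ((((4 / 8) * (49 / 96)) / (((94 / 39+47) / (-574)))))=220.34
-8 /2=-4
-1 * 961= -961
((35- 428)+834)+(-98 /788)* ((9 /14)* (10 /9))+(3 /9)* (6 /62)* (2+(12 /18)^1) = 16159019 /36642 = 441.00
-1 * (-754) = 754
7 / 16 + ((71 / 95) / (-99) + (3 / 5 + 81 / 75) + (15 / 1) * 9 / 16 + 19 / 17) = 74602967 / 6395400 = 11.67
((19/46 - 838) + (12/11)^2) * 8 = -18621540/2783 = -6691.17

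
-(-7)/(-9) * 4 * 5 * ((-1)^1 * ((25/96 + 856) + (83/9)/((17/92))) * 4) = 155281105/2754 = 56383.84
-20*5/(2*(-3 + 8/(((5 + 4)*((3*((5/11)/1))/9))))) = -17.44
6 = 6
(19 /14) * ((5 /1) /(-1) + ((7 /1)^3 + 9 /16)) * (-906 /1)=-46624119 /112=-416286.78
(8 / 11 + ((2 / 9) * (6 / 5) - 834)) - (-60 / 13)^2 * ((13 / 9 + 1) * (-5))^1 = -15968374 / 27885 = -572.65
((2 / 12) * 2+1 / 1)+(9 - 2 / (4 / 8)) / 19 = 91 / 57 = 1.60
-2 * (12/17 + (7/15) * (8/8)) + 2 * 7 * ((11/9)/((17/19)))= 16.78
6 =6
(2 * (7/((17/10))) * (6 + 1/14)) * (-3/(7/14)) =-300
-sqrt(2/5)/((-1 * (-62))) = -sqrt(10)/310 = -0.01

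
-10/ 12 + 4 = 19/ 6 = 3.17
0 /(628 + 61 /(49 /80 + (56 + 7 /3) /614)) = 0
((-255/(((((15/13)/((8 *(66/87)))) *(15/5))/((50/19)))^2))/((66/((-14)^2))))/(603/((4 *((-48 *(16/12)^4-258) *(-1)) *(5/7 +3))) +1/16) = -45606983655833600/457085574747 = -99777.78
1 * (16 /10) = 8 /5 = 1.60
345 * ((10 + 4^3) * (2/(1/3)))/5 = 30636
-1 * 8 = -8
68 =68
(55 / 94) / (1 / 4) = 110 / 47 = 2.34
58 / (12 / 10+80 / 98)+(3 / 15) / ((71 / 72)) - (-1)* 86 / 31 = 86282739 / 2718235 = 31.74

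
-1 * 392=-392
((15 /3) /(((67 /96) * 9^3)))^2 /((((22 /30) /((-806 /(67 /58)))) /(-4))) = 23934976000 /65119099419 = 0.37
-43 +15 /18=-253 /6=-42.17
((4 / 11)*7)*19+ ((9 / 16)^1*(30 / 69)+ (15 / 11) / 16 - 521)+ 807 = 1354839 / 4048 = 334.69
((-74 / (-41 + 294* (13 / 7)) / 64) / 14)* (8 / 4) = -37 / 113120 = -0.00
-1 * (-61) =61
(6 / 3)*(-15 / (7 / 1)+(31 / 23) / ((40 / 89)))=5513 / 3220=1.71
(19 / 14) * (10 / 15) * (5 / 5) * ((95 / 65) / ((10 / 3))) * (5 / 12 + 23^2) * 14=2293433 / 780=2940.30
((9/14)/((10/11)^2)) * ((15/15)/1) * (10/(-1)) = -7.78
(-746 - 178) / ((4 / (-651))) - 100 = 150281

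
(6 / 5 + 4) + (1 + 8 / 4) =41 / 5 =8.20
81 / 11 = 7.36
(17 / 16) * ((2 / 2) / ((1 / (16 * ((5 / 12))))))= 85 / 12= 7.08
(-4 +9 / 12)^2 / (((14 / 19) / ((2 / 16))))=3211 / 1792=1.79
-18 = -18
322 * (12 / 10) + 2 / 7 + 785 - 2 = 40939 / 35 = 1169.69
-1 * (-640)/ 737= 0.87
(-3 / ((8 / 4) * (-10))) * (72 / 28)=27 / 70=0.39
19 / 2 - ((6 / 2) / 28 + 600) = -16537 / 28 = -590.61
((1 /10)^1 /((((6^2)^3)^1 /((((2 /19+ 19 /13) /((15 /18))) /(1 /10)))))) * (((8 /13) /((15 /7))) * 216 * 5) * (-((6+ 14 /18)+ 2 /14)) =-37496 /433485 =-0.09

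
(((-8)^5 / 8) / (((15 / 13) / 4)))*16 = -3407872 / 15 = -227191.47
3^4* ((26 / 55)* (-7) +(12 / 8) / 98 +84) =70471053 / 10780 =6537.20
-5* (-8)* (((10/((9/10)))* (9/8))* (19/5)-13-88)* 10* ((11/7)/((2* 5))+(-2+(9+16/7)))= -1414540/7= -202077.14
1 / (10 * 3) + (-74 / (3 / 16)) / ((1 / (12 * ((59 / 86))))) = -4191317 / 1290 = -3249.08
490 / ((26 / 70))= 17150 / 13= 1319.23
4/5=0.80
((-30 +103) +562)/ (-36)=-635/ 36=-17.64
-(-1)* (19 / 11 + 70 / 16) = 537 / 88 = 6.10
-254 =-254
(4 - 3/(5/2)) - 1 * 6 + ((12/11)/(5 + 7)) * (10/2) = -151/55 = -2.75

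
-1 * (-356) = 356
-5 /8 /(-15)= 1 /24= 0.04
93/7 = 13.29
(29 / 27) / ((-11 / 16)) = -464 / 297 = -1.56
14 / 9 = 1.56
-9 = -9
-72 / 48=-3 / 2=-1.50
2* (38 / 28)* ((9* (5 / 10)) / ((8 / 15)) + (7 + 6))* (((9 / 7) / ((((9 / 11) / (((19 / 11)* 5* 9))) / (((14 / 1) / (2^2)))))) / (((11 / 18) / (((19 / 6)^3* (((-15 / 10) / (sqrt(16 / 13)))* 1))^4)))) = 138320203652.45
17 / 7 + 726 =5099 / 7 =728.43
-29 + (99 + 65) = 135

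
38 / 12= 3.17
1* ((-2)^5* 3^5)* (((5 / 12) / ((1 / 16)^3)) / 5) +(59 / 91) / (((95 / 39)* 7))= -12355338063 / 4655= -2654207.96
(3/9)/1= 1/3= 0.33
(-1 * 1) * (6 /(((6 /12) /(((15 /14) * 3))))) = -270 /7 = -38.57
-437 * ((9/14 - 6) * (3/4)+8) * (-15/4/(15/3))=292353/224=1305.15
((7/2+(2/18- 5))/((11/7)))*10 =-875/99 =-8.84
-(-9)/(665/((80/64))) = 9/532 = 0.02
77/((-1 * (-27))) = 77/27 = 2.85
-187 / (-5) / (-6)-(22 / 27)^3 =-1333387 / 196830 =-6.77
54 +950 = 1004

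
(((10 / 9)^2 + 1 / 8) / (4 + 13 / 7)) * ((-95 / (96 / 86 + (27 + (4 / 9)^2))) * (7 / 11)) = -176345365 / 355810136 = -0.50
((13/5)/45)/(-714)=-13/160650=-0.00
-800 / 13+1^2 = -60.54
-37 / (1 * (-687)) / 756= 37 / 519372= 0.00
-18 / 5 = -3.60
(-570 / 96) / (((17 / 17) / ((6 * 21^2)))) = -125685 / 8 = -15710.62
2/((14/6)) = 6/7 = 0.86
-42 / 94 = -21 / 47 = -0.45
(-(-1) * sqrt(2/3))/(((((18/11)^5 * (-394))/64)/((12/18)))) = -0.01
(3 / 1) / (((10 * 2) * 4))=3 / 80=0.04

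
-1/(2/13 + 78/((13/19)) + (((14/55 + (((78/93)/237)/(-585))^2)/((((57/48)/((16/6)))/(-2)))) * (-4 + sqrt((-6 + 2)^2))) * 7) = -13/1484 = -0.01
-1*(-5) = 5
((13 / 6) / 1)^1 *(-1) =-2.17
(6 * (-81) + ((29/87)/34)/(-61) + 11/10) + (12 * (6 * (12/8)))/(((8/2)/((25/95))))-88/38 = -141894313/295545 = -480.11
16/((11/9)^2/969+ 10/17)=73872/2723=27.13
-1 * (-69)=69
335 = 335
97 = 97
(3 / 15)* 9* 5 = 9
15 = 15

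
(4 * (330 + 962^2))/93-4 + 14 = 3704026/93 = 39828.24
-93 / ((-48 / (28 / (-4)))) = -217 / 16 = -13.56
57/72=19/24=0.79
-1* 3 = -3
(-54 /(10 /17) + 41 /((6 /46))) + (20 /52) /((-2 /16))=42794 /195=219.46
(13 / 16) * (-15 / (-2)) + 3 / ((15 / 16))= 1487 / 160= 9.29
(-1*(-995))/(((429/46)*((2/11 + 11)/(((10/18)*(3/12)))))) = 114425/86346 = 1.33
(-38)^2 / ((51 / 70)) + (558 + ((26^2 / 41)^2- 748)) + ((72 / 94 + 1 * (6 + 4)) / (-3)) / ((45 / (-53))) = 374978332076 / 181321065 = 2068.04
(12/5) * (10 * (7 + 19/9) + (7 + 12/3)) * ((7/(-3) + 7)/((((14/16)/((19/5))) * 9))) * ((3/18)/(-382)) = -279376/1160325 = -0.24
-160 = -160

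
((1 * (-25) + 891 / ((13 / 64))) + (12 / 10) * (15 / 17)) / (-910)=-137731 / 28730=-4.79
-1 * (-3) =3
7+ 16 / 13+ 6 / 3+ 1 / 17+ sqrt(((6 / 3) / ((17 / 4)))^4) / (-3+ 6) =10.36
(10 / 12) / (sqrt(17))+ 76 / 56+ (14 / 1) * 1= 5 * sqrt(17) / 102+ 215 / 14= 15.56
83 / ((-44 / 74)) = -3071 / 22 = -139.59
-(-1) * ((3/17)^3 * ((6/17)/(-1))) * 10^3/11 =-162000/918731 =-0.18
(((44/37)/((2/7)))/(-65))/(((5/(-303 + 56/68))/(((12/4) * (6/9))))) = 1582196/204425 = 7.74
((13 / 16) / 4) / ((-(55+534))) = -13 / 37696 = -0.00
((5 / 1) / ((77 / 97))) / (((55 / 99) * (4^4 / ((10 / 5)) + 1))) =291 / 3311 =0.09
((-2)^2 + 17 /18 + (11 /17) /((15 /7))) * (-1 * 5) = -8027 /306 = -26.23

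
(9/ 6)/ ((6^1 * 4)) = 1/ 16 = 0.06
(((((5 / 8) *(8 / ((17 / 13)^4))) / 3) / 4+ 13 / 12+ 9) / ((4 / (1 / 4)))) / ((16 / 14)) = 11956987 / 21381376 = 0.56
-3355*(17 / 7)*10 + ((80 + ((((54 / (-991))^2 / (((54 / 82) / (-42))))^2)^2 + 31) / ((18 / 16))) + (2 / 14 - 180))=-4779235088961161633953213111849 / 58604340814620182019567423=-81550.87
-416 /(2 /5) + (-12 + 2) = -1050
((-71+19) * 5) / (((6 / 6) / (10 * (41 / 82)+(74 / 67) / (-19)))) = -1635660 / 1273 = -1284.89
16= 16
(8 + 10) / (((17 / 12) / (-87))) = -18792 / 17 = -1105.41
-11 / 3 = -3.67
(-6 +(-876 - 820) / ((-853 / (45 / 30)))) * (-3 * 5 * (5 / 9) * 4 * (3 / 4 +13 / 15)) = 138710 / 853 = 162.61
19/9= 2.11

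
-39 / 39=-1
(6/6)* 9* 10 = 90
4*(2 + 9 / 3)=20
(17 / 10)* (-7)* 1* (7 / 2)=-833 / 20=-41.65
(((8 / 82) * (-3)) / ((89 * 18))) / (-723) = 2 / 7914681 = 0.00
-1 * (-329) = 329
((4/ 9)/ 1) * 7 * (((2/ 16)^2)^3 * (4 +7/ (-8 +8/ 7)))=0.00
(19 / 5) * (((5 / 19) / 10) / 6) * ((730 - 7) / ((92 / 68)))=4097 / 460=8.91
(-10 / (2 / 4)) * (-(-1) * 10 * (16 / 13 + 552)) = -1438400 / 13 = -110646.15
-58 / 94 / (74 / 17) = -0.14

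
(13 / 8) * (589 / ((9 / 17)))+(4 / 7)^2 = 6379433 / 3528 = 1808.23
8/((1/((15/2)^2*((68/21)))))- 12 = 10116/7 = 1445.14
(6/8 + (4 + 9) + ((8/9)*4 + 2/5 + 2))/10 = 3547/1800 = 1.97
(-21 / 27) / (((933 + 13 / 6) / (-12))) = 56 / 5611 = 0.01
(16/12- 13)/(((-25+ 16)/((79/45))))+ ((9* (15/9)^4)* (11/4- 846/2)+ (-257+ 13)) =-28601831/972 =-29425.75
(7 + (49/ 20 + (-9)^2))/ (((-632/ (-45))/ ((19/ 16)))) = 309339/ 40448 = 7.65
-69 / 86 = -0.80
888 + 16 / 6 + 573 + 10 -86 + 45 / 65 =54146 / 39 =1388.36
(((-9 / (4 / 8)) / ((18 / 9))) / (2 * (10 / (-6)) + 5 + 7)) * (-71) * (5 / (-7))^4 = 1198125 / 62426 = 19.19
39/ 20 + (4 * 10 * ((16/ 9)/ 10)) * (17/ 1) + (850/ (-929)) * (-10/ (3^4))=185040071/ 1504980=122.95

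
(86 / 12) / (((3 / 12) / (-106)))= -9116 / 3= -3038.67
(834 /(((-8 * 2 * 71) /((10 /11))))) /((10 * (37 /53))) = -22101 /231176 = -0.10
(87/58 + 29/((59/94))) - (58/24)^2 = 355669/8496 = 41.86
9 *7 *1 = 63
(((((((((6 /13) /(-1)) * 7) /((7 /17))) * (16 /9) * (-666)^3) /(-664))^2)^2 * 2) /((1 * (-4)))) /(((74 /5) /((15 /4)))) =-254671847374051405207277688203049369600 /1355457106081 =-187886319848495901647181700.00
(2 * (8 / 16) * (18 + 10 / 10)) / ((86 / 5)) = 95 / 86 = 1.10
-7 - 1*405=-412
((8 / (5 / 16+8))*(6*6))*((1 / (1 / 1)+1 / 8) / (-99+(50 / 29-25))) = -8352 / 26201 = -0.32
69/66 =23/22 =1.05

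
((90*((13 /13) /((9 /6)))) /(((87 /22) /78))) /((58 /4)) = 68640 /841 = 81.62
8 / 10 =4 / 5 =0.80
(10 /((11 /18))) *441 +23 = 79633 /11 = 7239.36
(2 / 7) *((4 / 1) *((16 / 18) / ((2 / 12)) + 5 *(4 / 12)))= 8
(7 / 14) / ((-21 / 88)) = -44 / 21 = -2.10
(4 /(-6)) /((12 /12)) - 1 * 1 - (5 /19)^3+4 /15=-48638 /34295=-1.42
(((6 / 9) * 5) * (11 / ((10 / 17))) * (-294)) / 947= -18326 / 947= -19.35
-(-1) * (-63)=-63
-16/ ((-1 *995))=16/ 995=0.02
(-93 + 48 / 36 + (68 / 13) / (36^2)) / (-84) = 386083 / 353808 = 1.09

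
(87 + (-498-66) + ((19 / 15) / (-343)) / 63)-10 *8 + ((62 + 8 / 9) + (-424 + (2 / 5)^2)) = -1487700512 / 1620675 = -917.95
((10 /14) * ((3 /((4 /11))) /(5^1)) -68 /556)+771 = 3004843 /3892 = 772.06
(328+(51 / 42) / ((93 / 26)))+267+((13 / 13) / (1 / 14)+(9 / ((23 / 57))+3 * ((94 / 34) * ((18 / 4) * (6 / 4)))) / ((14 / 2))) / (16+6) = 1908716087 / 3199944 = 596.48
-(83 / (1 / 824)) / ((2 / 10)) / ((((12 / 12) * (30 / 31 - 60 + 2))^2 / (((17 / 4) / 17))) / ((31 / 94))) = -1273416295 / 146913728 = -8.67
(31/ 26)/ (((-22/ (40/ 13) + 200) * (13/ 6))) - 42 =-27375126/ 651833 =-42.00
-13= -13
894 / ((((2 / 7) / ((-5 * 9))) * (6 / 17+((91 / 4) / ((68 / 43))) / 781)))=-29911487760 / 78889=-379159.17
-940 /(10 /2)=-188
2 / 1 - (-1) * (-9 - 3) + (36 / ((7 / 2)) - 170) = -1188 / 7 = -169.71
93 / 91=1.02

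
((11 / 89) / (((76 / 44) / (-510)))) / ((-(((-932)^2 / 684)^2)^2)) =1388533593645 / 98957187717311087135872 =0.00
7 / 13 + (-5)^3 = -1618 / 13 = -124.46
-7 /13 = -0.54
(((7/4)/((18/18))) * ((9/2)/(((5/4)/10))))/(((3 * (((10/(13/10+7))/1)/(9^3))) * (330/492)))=52096527/2750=18944.19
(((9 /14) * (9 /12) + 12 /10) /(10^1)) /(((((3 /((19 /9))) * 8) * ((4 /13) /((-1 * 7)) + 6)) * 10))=38779 /156096000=0.00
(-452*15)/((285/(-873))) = 20768.21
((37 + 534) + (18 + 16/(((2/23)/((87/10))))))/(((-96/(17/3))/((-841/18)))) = 156537853/25920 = 6039.27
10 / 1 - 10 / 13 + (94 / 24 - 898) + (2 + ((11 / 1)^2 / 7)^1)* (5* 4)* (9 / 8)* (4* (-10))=-19920259 / 1092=-18242.00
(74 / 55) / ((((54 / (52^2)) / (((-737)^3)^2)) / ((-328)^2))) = 156808045165876590896503808 / 135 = 1161541075302789562196325.00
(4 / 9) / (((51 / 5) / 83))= 1660 / 459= 3.62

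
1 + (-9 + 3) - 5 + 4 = -6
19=19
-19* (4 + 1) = -95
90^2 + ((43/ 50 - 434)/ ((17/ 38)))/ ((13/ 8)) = 41460636/ 5525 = 7504.19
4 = 4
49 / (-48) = -49 / 48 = -1.02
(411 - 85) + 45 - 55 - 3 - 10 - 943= -640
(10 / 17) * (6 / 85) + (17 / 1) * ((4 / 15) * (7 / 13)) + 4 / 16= 615971 / 225420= 2.73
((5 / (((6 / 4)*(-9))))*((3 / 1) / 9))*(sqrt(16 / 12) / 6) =-10*sqrt(3) / 729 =-0.02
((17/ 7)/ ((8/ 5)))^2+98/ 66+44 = 4945561/ 103488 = 47.79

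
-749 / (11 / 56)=-3813.09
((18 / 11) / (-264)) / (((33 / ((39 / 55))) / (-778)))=15171 / 146410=0.10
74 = 74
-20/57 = -0.35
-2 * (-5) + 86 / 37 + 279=10779 / 37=291.32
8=8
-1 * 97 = -97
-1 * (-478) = 478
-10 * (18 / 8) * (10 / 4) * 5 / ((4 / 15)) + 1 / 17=-286859 / 272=-1054.63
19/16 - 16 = -237/16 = -14.81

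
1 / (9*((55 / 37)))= 37 / 495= 0.07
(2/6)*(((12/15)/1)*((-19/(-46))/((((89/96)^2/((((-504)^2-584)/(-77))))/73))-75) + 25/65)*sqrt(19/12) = -84281823101969*sqrt(57)/16412866470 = -38769.21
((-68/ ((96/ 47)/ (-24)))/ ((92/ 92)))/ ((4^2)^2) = 799/ 256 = 3.12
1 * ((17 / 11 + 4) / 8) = 61 / 88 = 0.69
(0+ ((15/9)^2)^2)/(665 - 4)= 625/53541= 0.01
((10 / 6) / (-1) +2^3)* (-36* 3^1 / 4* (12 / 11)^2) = -24624 / 121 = -203.50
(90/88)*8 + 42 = 552/11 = 50.18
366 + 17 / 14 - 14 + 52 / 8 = 2518 / 7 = 359.71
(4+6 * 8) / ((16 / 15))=48.75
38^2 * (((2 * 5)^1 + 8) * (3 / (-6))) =-12996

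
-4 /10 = -0.40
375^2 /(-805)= -28125 /161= -174.69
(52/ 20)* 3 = 39/ 5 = 7.80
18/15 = 1.20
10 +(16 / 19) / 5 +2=1156 / 95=12.17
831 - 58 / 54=22408 / 27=829.93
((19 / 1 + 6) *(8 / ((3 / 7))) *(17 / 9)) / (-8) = -110.19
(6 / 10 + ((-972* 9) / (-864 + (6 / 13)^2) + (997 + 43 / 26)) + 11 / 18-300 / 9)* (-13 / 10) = -46336127 / 36495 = -1269.66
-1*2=-2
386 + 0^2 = 386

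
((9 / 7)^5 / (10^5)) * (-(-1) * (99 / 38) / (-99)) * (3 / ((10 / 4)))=-177147 / 159666500000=-0.00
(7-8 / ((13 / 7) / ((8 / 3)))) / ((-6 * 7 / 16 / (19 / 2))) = 1900 / 117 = 16.24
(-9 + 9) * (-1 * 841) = 0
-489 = -489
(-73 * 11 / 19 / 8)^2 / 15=644809 / 346560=1.86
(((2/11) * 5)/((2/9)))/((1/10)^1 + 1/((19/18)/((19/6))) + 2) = 150/187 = 0.80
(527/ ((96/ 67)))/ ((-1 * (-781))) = 35309/ 74976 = 0.47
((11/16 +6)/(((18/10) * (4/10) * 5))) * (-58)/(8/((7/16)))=-108605/18432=-5.89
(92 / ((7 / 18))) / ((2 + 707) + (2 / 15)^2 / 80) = 7452000 / 22333507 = 0.33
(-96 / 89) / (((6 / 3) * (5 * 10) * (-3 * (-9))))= -8 / 20025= -0.00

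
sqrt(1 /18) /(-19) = -sqrt(2) /114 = -0.01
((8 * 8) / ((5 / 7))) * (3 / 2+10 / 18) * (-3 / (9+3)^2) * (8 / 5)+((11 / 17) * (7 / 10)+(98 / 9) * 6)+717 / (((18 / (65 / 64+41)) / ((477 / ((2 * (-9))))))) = -130110259403 / 2937600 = -44291.35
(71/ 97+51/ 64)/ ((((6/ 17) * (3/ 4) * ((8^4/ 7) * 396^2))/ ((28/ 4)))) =7906003/ 17943805034496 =0.00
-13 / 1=-13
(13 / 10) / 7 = 13 / 70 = 0.19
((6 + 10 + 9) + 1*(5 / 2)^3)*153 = 6215.62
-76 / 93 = -0.82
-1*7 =-7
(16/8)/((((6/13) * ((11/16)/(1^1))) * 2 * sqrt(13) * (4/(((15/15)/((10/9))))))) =3 * sqrt(13)/55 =0.20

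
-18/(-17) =18/17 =1.06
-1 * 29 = -29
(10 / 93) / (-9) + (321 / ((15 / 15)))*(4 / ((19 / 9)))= 9672182 / 15903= 608.20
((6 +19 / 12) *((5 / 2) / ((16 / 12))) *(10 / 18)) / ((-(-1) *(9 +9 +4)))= 2275 / 6336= 0.36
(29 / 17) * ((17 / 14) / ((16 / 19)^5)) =71806871 / 14680064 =4.89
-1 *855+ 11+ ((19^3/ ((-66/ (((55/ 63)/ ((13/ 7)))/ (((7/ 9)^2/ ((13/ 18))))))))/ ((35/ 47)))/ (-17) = -58733995/ 69972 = -839.39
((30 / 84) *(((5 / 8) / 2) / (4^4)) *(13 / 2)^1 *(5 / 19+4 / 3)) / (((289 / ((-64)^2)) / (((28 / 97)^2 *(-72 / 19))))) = -19874400 / 981631561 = -0.02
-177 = -177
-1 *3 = -3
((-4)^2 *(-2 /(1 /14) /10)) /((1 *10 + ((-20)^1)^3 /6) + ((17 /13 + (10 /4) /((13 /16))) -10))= 0.03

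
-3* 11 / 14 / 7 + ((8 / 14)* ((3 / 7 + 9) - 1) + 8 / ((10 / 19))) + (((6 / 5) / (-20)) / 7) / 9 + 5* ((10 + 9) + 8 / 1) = 568444 / 3675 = 154.68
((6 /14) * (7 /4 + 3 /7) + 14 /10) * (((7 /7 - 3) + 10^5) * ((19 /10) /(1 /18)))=7981003.64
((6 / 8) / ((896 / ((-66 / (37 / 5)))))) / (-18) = 55 / 132608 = 0.00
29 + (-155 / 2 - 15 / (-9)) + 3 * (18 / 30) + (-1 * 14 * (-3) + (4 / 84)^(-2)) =13139 / 30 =437.97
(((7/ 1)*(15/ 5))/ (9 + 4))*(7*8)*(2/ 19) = 9.52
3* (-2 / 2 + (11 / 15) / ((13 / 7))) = -118 / 65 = -1.82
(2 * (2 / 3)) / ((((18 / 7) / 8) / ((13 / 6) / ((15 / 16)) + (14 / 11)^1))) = 198688 / 13365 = 14.87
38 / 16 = 19 / 8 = 2.38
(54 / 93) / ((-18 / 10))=-10 / 31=-0.32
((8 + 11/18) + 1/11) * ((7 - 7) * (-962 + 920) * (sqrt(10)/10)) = 0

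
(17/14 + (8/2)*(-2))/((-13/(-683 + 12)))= -63745/182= -350.25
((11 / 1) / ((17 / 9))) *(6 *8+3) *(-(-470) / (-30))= -4653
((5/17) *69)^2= 119025/289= 411.85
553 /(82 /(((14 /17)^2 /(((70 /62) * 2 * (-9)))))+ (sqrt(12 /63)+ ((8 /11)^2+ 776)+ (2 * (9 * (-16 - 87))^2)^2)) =3378434644941546953924469 /18045516557661197962335301044741479 - 108929947742 * sqrt(21) /18045516557661197962335301044741479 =0.00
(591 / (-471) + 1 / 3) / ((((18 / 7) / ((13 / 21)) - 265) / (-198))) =-372372 / 532387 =-0.70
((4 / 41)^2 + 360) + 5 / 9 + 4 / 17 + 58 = 418.80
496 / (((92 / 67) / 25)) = 207700 / 23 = 9030.43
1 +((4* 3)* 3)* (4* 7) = 1009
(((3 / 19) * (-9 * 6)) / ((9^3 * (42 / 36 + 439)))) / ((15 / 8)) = -32 / 2258055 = -0.00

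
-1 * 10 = -10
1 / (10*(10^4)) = 1 / 100000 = 0.00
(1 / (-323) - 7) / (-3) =754 / 323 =2.33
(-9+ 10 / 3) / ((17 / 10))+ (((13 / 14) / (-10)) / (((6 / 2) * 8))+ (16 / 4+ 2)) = 8947 / 3360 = 2.66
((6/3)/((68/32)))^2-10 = -2634/289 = -9.11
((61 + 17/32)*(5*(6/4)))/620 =5907/7936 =0.74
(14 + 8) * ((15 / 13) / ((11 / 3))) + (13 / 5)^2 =4447 / 325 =13.68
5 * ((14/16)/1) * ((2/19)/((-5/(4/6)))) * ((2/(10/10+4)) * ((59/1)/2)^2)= -24367/1140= -21.37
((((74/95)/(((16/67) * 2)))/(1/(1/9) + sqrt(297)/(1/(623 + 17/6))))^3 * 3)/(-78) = 7088649509440206987/21292219048991883334664057812544000-1774528555579834665911 * sqrt(33)/76651988576370780004790608125158400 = -0.00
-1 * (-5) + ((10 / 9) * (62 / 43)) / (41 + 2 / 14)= 140405 / 27864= 5.04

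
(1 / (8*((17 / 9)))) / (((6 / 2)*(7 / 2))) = 3 / 476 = 0.01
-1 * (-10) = 10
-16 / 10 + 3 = 7 / 5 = 1.40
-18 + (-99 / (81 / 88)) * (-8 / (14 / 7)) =3710 / 9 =412.22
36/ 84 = 3/ 7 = 0.43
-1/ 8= -0.12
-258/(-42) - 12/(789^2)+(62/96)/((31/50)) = 83486759/11620392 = 7.18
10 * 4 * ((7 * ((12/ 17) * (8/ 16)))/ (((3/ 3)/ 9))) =889.41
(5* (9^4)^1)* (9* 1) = 295245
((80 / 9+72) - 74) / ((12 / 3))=31 / 18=1.72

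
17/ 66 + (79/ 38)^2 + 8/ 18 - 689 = -97778467/ 142956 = -683.98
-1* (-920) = 920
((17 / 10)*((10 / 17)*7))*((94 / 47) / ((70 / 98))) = 98 / 5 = 19.60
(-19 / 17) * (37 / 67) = -703 / 1139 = -0.62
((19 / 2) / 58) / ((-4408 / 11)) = -11 / 26912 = -0.00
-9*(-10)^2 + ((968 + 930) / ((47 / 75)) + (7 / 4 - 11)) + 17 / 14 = 2790825 / 1316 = 2120.69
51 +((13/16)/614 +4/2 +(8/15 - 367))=-46192253/147360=-313.47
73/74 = 0.99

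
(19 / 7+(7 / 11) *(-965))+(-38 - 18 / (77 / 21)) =-4580 / 7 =-654.29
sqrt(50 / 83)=5 * sqrt(166) / 83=0.78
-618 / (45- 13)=-309 / 16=-19.31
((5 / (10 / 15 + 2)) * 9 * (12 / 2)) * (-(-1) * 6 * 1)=1215 / 2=607.50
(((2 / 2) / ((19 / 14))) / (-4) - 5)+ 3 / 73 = -14267 / 2774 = -5.14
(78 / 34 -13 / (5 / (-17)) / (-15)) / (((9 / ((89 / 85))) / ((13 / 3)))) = -0.33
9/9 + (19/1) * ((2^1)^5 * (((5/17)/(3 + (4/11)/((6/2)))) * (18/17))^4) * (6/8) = 820608219852215521/785127645626855521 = 1.05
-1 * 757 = -757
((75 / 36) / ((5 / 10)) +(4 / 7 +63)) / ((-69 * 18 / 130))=-184925 / 26082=-7.09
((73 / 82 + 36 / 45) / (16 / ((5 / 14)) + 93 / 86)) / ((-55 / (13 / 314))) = -35217 / 1269955730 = -0.00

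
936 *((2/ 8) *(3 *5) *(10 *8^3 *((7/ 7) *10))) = 179712000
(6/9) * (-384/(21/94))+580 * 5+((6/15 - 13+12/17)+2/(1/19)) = 3177659/1785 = 1780.20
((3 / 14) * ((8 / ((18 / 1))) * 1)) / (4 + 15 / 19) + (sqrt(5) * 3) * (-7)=38 / 1911 - 21 * sqrt(5)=-46.94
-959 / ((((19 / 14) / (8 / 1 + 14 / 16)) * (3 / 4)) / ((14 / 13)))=-6672722 / 741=-9005.02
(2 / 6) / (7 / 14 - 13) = -2 / 75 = -0.03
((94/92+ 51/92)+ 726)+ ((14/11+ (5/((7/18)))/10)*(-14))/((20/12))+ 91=4033251/5060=797.09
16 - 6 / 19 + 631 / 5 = 13479 / 95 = 141.88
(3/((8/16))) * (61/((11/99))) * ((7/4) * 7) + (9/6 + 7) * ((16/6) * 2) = 242381/6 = 40396.83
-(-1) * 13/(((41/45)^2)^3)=107948953125/4750104241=22.73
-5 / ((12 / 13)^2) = -845 / 144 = -5.87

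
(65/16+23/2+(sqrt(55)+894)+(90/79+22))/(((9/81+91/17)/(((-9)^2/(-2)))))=-14610541455/2113408- 12393 * sqrt(55)/1672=-6968.23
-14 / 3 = -4.67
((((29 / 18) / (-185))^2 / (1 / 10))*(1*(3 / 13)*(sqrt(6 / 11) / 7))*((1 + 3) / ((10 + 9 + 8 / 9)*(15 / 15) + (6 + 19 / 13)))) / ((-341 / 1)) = -841*sqrt(66) / 862699992000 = -0.00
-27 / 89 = -0.30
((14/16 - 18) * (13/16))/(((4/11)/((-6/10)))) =58773/2560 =22.96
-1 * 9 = -9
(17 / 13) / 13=17 / 169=0.10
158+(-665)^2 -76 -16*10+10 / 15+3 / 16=21223097 / 48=442147.85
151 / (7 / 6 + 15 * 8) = 906 / 727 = 1.25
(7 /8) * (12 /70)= 3 /20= 0.15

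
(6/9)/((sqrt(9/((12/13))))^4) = 32/4563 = 0.01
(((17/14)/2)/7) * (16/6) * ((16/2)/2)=136/147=0.93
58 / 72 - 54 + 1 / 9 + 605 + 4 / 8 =6629 / 12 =552.42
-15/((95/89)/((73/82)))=-19491/1558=-12.51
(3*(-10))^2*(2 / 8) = 225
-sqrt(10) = -3.16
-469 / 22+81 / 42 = -1493 / 77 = -19.39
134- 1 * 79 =55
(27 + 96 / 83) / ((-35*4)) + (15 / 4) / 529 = -596349 / 3073490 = -0.19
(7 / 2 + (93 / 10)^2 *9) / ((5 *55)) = 2.84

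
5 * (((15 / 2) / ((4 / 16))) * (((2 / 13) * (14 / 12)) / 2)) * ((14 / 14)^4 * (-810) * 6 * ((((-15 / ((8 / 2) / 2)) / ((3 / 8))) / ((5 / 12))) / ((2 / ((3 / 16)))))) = 294403.85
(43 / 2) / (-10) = -43 / 20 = -2.15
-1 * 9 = -9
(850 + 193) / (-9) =-1043 / 9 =-115.89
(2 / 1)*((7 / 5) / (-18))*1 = -7 / 45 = -0.16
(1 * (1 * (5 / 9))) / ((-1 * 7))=-5 / 63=-0.08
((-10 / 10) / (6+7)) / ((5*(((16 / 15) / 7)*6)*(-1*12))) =0.00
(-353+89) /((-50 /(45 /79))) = 1188 /395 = 3.01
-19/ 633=-0.03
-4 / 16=-1 / 4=-0.25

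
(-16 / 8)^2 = 4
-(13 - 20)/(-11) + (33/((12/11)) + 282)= 13711/44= 311.61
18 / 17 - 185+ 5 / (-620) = -387765 / 2108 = -183.95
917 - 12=905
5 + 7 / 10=57 / 10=5.70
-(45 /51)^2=-225 /289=-0.78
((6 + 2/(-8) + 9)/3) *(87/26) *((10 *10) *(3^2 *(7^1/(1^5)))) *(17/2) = 45812025/52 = 881000.48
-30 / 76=-0.39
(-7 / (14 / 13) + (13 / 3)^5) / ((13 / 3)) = 56879 / 162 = 351.10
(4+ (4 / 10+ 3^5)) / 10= 1237 / 50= 24.74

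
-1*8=-8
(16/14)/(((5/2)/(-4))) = -64/35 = -1.83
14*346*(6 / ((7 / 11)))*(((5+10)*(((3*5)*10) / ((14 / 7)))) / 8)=6422625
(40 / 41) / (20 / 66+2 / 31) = 5115 / 1927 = 2.65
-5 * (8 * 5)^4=-12800000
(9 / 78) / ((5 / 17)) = 51 / 130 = 0.39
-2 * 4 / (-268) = 2 / 67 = 0.03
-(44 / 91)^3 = -85184 / 753571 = -0.11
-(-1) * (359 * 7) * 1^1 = 2513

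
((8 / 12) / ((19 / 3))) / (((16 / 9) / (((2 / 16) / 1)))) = 9 / 1216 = 0.01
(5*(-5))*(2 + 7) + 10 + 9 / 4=-851 / 4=-212.75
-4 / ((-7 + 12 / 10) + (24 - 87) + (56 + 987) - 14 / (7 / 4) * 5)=-20 / 4671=-0.00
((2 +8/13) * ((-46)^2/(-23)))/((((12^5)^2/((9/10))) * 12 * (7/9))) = -391/1043422248960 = -0.00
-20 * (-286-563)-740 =16240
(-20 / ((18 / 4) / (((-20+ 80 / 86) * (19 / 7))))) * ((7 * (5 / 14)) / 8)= 71.89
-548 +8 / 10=-2736 / 5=-547.20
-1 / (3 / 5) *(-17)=85 / 3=28.33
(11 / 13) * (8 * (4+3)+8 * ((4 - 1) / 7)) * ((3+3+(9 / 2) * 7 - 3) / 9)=192.76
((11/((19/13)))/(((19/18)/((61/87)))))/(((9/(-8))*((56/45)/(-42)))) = 1570140/10469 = 149.98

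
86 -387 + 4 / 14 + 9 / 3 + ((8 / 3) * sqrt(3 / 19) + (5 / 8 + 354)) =8 * sqrt(57) / 57 + 3187 / 56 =57.97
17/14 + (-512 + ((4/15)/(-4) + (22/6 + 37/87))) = -3086171/6090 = -506.76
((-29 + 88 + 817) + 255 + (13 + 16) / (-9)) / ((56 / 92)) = 16675 / 9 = 1852.78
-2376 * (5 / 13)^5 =-7425000 / 371293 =-20.00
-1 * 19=-19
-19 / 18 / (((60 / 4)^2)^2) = -19 / 911250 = -0.00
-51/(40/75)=-765/8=-95.62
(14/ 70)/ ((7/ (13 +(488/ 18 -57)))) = -152/ 315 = -0.48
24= 24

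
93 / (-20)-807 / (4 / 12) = -48513 / 20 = -2425.65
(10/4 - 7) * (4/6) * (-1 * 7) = 21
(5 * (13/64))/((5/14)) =91/32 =2.84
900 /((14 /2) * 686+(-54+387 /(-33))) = 9900 /52099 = 0.19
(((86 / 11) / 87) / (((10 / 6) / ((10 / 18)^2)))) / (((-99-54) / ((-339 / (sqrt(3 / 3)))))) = 48590 / 1317789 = 0.04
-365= -365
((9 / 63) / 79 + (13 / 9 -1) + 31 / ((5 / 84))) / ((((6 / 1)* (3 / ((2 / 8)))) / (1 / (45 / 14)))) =12971213 / 5759100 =2.25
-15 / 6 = -2.50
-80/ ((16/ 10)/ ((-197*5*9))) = 443250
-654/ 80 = -327/ 40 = -8.18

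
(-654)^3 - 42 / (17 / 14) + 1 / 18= -279726298.53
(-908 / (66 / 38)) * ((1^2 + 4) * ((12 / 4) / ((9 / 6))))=-172520 / 33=-5227.88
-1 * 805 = -805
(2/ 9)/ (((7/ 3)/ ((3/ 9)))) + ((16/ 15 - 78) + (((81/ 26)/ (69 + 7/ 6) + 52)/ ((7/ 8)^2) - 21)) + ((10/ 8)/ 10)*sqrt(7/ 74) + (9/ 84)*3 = -1429030481/ 48271860 + sqrt(518)/ 592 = -29.57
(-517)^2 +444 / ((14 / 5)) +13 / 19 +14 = 35572480 / 133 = 267462.26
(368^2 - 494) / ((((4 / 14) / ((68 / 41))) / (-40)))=-1284533600 / 41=-31330087.80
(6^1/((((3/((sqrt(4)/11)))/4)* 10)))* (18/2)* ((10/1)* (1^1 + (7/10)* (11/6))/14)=2.14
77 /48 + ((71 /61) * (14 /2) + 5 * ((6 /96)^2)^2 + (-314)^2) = 1182587458451 /11993088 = 98605.75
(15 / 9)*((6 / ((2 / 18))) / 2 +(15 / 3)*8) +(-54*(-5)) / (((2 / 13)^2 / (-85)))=-5817155 / 6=-969525.83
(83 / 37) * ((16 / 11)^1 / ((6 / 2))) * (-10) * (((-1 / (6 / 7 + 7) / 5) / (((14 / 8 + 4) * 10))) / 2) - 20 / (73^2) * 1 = -0.00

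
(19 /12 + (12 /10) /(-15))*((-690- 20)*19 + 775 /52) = -63203591 /3120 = -20257.56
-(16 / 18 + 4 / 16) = -41 / 36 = -1.14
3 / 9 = 1 / 3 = 0.33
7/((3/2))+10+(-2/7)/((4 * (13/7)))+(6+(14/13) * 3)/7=8707/546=15.95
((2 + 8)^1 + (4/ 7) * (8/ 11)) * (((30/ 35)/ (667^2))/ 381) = 1604/ 30453986717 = 0.00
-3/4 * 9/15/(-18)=1/40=0.02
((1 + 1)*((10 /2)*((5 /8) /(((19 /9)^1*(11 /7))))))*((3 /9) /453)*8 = 350 /31559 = 0.01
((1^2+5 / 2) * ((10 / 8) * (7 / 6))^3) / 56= 42875 / 221184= 0.19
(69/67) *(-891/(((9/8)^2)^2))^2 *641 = 29928925954048/146529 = 204252577.67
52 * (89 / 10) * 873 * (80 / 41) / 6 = 5386992 / 41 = 131390.05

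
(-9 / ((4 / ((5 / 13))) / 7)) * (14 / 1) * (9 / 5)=-3969 / 26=-152.65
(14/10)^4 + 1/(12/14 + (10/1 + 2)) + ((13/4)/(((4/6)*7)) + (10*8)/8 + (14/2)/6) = 4971479/315000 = 15.78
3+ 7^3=346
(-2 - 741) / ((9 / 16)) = -11888 / 9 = -1320.89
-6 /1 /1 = -6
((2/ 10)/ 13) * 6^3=3.32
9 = 9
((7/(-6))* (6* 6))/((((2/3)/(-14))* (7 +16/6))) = 2646/29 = 91.24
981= 981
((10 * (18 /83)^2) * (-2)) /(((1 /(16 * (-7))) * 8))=90720 /6889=13.17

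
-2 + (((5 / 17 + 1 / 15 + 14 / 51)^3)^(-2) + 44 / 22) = 377149515625 / 24794911296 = 15.21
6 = 6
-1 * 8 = -8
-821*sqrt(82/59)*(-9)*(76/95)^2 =118224*sqrt(4838)/1475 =5575.02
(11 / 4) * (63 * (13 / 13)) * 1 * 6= 2079 / 2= 1039.50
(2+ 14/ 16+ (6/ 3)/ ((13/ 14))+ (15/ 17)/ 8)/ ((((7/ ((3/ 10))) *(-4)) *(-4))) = 1947/ 141440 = 0.01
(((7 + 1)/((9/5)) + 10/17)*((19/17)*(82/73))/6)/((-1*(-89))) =599830/50696091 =0.01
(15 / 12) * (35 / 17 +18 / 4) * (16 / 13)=2230 / 221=10.09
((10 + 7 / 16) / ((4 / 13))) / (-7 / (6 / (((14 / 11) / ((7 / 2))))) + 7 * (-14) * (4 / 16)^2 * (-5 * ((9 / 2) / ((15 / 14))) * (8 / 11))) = 71643 / 196672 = 0.36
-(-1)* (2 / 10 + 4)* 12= 252 / 5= 50.40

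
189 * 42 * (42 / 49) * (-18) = -122472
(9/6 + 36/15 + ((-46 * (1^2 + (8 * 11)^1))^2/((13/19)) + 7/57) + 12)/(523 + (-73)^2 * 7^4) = 181519972609/94814299320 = 1.91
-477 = -477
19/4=4.75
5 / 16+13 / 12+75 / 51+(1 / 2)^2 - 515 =-417697 / 816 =-511.88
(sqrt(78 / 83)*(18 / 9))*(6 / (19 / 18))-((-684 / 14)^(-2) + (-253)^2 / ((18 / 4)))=-1663721977 / 116964 + 216*sqrt(6474) / 1577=-14213.20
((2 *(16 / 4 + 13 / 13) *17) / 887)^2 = 0.04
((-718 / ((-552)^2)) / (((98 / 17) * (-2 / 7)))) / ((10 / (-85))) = -103751 / 8531712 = -0.01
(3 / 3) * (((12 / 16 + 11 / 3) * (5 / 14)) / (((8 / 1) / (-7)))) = -1.38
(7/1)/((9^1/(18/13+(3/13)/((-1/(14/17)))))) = 616/663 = 0.93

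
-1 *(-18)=18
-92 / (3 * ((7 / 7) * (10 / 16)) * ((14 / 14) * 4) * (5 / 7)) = -1288 / 75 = -17.17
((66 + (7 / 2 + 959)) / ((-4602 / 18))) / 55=-561 / 7670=-0.07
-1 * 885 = -885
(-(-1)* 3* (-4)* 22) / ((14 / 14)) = -264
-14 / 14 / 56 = -1 / 56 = -0.02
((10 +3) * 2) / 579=26 / 579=0.04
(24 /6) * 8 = 32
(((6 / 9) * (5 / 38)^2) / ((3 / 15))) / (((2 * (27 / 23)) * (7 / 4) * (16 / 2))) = 0.00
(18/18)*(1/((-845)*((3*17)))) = -1/43095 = -0.00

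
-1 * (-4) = 4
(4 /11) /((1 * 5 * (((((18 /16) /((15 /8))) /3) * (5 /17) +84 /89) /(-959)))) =-5803868 /83435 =-69.56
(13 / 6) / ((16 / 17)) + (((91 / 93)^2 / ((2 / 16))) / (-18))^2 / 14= 448870518655 / 193895080992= 2.32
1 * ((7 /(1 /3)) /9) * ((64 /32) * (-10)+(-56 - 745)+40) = -5467 /3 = -1822.33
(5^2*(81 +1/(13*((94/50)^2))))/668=29083775/9591478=3.03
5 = 5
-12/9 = -4/3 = -1.33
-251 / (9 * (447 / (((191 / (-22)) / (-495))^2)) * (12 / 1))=-9156731 / 5725152219600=-0.00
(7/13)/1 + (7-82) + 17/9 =-8491/117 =-72.57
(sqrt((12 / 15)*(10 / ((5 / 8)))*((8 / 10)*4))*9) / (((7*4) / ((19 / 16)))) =171 / 70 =2.44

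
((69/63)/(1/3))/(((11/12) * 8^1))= 69/154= 0.45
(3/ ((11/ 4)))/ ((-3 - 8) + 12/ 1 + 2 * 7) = 4/ 55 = 0.07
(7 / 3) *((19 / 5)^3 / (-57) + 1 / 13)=-30226 / 14625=-2.07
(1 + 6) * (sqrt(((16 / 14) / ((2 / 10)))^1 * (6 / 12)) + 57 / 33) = 2 * sqrt(35) + 133 / 11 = 23.92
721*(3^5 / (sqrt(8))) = 175203*sqrt(2) / 4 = 61943.61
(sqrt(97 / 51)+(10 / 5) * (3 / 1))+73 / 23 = sqrt(4947) / 51+211 / 23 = 10.55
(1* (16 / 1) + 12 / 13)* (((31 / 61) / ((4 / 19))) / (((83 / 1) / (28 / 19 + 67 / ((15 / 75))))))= 10900065 / 65819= 165.61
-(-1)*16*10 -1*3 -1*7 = 150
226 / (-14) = -16.14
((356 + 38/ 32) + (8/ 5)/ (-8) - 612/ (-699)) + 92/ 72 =60249463/ 167760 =359.14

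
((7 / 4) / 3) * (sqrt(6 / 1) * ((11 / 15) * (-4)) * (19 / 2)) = -1463 * sqrt(6) / 90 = -39.82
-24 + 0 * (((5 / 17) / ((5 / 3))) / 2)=-24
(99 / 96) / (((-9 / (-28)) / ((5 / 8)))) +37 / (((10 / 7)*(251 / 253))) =6773767 / 240960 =28.11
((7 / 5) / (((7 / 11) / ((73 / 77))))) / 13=73 / 455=0.16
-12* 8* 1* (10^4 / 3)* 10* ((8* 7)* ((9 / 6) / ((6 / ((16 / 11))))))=-716800000 / 11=-65163636.36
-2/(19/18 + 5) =-36/109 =-0.33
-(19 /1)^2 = -361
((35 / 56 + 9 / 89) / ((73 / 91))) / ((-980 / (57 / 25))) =-383097 / 181916000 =-0.00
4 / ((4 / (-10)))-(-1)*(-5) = -15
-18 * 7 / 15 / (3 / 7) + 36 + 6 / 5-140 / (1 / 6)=-4112 / 5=-822.40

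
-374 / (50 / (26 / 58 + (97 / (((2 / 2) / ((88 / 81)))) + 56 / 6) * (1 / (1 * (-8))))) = 12203807 / 117450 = 103.91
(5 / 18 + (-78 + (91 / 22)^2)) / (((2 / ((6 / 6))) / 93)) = -8184899 / 2904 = -2818.49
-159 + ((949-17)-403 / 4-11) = 2645 / 4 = 661.25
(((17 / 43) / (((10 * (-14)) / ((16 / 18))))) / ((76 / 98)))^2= 14161 / 1351665225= 0.00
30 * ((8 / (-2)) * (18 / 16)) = -135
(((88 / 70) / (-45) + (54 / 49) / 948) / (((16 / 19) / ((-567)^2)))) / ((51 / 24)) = -645996789 / 134300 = -4810.10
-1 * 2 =-2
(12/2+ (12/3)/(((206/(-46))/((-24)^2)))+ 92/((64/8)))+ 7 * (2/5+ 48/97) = -49027987/99910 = -490.72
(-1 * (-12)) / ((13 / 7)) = 84 / 13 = 6.46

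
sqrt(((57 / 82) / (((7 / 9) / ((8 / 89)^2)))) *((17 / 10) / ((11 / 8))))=24 *sqrt(30591330) / 1404865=0.09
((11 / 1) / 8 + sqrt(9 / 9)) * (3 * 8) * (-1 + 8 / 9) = -19 / 3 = -6.33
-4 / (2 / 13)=-26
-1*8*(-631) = 5048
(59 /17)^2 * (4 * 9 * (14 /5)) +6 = 1220.13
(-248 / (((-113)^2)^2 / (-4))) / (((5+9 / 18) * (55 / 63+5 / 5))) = 62496 / 105817737289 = 0.00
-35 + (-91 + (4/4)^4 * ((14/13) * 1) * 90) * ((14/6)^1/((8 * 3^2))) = -97741/2808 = -34.81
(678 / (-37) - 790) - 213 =-37789 / 37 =-1021.32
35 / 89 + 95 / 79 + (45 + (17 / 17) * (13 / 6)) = 2057093 / 42186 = 48.76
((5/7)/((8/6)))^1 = 15/28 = 0.54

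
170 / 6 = 85 / 3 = 28.33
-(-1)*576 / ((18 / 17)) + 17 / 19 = 10353 / 19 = 544.89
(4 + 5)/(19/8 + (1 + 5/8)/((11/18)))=792/443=1.79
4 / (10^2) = 1 / 25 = 0.04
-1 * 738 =-738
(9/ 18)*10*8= 40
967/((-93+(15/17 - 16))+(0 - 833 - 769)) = -0.57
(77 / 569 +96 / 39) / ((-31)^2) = 19209 / 7108517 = 0.00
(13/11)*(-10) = -130/11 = -11.82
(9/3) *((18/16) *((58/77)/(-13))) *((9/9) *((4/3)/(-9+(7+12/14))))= 261/1144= 0.23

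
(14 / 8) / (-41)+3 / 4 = 0.71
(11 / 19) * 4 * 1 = 44 / 19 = 2.32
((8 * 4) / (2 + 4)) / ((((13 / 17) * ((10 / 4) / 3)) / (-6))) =-3264 / 65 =-50.22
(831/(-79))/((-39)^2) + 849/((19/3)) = 134.05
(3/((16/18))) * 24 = 81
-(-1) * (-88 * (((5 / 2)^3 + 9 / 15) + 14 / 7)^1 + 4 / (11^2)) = -970279 / 605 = -1603.77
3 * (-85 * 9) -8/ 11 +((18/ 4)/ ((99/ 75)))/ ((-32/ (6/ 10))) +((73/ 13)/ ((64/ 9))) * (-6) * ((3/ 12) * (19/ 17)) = -714788693/ 311168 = -2297.12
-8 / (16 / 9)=-9 / 2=-4.50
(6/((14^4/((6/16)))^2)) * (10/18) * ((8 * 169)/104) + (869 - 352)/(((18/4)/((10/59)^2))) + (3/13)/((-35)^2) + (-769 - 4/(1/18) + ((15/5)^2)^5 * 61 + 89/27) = 5194780218941471206742413/1442531854465228800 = 3601154.60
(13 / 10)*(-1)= -13 / 10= -1.30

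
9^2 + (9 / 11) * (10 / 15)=897 / 11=81.55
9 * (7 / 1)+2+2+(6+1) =74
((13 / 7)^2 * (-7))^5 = -137858491849 / 16807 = -8202444.92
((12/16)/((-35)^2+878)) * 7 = 7/2804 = 0.00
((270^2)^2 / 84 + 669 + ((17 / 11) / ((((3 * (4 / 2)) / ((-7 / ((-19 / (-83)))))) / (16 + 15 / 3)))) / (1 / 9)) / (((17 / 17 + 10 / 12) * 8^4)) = 8424.98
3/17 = 0.18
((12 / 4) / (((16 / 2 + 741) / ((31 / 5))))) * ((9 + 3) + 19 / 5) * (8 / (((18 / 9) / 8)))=235104 / 18725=12.56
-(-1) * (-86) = -86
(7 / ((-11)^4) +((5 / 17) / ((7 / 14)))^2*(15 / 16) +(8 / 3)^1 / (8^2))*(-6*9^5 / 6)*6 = -129862.65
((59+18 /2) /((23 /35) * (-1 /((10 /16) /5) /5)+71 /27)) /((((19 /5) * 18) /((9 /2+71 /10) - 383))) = -33147450 /141683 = -233.96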